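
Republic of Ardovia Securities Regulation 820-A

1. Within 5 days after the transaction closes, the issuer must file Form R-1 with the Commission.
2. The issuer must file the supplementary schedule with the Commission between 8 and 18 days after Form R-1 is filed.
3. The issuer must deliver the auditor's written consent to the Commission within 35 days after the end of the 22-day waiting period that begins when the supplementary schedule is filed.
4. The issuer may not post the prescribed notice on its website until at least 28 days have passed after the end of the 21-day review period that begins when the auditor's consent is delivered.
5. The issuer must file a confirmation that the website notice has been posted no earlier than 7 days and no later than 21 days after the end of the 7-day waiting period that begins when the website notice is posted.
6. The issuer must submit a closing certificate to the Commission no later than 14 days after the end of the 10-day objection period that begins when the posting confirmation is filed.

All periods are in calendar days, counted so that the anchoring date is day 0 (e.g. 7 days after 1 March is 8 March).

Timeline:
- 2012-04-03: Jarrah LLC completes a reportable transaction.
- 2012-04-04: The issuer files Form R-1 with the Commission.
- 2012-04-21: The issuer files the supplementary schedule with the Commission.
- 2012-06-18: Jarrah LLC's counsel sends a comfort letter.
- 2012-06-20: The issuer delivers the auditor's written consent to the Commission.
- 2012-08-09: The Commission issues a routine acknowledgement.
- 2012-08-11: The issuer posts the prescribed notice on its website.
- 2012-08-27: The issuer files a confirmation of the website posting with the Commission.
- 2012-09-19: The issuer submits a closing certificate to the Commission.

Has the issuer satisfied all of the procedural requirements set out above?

No

(1) due by 2012-04-03 + 5 days = 2012-04-08; done 2012-04-04 — timely.
(2) the permitted window runs from 2012-04-04 + 8 = 2012-04-12 to 2012-04-04 + 18 = 2012-04-22; done 2012-04-21, which is between those dates.
(3) due by 2012-05-13 + 35 days = 2012-06-17; not done until 2012-06-20, 3 days after the deadline.
The procedure was therefore not followed at step 3.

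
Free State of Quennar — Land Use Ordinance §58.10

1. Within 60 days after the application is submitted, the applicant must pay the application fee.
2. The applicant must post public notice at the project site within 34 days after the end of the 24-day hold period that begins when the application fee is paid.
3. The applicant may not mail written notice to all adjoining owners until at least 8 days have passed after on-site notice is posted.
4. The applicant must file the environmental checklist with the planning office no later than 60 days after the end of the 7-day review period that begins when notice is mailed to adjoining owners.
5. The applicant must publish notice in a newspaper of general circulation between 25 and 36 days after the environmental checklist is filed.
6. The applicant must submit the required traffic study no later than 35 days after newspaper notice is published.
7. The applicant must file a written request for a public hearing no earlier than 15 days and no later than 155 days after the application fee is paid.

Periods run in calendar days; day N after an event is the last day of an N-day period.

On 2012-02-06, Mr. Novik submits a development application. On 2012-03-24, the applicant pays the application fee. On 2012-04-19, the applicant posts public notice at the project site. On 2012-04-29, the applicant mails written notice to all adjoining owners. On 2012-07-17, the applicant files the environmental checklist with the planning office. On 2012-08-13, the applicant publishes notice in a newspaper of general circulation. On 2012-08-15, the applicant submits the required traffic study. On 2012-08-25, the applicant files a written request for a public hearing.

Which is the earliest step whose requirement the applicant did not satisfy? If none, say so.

Step 1 — counting 60 days from 2012-02-06 (when the application is submitted) gives a deadline of 2012-04-06; 2012-03-24 is within that limit.
Step 2 — counting 34 days from 2012-04-17 (end of the 24-day hold period, which began when the application fee is paid on 2012-03-24) gives a deadline of 2012-05-21; completed 2012-04-19, before the deadline.
Step 3 — must wait 8 days from 2012-04-19 (when on-site notice is posted), so not before 2012-04-27; done 2012-04-29, after the minimum wait.
Step 4 — counting 60 days from 2012-05-06 (end of the 7-day review period, which began when notice is mailed to adjoining owners on 2012-04-29) gives a deadline of 2012-07-05; 2012-07-17 misses that deadline by 12 days.
No need to go further; step 4 was not satisfied.

Step 4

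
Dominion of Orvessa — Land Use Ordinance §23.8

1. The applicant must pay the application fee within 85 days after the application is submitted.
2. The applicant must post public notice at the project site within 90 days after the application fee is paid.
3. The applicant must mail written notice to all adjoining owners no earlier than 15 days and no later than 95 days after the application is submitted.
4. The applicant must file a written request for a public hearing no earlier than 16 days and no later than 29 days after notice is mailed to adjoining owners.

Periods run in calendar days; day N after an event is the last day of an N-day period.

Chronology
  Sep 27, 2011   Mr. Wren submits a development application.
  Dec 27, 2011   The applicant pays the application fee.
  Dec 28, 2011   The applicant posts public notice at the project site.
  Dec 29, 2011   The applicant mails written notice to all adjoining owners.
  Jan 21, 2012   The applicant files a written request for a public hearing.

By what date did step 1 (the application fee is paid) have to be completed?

Step 1 runs from Sep 27, 2011, when the application is submitted. 85 days after Sep 27, 2011 is Dec 21, 2011.

Dec 21, 2011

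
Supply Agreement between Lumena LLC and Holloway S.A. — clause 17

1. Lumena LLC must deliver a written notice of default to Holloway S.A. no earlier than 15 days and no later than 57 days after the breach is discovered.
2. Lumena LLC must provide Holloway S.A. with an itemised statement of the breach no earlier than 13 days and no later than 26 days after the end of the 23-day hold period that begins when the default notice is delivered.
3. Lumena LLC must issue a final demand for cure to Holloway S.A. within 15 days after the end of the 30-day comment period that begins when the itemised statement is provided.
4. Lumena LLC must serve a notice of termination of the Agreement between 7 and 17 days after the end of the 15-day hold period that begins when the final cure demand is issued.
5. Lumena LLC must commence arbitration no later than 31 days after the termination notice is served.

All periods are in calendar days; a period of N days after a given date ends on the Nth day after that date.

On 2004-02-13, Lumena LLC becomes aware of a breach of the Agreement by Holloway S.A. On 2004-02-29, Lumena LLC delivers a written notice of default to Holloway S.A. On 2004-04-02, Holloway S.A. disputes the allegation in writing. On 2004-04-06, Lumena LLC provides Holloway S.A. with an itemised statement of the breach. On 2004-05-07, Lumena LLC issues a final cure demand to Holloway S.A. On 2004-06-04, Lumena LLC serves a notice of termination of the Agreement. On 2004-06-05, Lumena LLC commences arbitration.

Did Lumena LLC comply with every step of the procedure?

Step 1: the window is 15–57 days after 2004-02-13 (when the breach is discovered), so 2004-02-28 through 2004-04-10; done 2004-02-29 — within the window.
Step 2: the window is 13–26 days after 2004-03-23 (end of the 23-day hold period, which began when the default notice is delivered on 2004-02-29), so 2004-04-05 through 2004-04-18; 2004-04-06 falls inside that range.
Step 3: 15 days after 2004-05-06 (end of the 30-day comment period, which began when the itemised statement is provided on 2004-04-06) is 2004-05-21; completed 2004-05-07, before the deadline.
Step 4: the window is 7–17 days after 2004-05-22 (end of the 15-day hold period, which began when the final cure demand is issued on 2004-05-07), so 2004-05-29 through 2004-06-08; 2004-06-04 falls inside that range.
Step 5: 31 days after 2004-06-04 (when the termination notice is served) is 2004-07-05; completed 2004-06-05, before the deadline.

Yes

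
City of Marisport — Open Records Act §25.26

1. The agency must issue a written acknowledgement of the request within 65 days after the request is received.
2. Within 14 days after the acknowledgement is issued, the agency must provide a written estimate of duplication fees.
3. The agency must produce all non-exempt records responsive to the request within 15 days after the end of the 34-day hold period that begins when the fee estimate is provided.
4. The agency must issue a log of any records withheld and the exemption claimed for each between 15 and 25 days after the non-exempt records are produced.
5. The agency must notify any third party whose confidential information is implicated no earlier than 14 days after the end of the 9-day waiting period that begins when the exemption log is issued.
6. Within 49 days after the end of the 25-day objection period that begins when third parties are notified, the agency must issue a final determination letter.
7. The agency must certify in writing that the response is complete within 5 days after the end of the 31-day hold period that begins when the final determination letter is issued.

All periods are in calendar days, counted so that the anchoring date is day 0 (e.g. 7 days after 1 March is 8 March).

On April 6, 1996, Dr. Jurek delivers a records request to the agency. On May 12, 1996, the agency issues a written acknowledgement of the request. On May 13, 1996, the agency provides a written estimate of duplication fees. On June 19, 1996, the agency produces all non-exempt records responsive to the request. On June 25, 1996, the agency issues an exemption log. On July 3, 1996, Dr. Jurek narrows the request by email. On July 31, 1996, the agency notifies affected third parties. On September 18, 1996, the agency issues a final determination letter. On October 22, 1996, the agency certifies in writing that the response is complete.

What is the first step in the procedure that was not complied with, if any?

Step 4

Step 1 — counting 65 days from April 6, 1996 (when the request is received) gives a deadline of June 10, 1996; completed May 12, 1996, before the deadline.
Step 2 — counting 14 days from May 12, 1996 (when the acknowledgement is issued) gives a deadline of May 26, 1996; done May 13, 1996 — timely.
Step 3 — counting 15 days from June 16, 1996 (end of the 34-day hold period, which began when the fee estimate is provided on May 13, 1996) gives a deadline of July 1, 1996; June 19, 1996 is within that limit.
Step 4 — 15 and 25 days from June 19, 1996 (when the non-exempt records are produced) are July 4, 1996 and July 14, 1996 respectively; done June 25, 1996 — 9 days before the window opened.
Later steps need not be reached.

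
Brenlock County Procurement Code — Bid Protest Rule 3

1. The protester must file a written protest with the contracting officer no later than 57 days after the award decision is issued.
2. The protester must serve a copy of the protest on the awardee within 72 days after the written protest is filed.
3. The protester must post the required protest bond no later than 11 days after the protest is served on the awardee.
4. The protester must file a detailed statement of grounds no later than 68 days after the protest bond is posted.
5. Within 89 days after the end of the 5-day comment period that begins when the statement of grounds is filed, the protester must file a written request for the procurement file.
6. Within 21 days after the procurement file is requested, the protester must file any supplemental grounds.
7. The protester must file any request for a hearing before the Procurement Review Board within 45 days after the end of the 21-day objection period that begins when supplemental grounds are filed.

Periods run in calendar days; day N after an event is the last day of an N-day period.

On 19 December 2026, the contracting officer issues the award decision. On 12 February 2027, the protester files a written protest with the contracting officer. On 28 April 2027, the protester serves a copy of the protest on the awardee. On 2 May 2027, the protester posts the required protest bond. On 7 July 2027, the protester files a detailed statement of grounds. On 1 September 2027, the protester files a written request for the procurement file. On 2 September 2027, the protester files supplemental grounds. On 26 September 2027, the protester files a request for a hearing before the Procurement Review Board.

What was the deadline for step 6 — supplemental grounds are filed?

Step 6 runs from 1 September 2027, when the procurement file is requested. 21 days after 1 September 2027 is 22 September 2027.

22 September 2027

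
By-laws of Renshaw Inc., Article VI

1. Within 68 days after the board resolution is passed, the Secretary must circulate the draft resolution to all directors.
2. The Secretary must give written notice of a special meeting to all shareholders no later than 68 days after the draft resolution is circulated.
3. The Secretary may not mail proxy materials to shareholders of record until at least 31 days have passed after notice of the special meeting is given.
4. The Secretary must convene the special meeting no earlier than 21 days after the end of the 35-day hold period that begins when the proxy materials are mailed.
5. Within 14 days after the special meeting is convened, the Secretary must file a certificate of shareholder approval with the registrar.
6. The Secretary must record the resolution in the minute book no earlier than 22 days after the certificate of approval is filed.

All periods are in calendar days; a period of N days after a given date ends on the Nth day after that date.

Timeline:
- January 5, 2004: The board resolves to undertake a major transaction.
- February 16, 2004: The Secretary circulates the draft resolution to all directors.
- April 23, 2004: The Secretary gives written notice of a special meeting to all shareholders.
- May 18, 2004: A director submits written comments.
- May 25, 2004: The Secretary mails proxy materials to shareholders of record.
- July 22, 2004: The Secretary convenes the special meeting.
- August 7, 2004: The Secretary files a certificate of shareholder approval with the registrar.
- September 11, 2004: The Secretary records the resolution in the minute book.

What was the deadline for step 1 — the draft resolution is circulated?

Step 1 runs from January 5, 2004, when the board resolution is passed. 68 days after January 5, 2004 is March 13, 2004.

March 13, 2004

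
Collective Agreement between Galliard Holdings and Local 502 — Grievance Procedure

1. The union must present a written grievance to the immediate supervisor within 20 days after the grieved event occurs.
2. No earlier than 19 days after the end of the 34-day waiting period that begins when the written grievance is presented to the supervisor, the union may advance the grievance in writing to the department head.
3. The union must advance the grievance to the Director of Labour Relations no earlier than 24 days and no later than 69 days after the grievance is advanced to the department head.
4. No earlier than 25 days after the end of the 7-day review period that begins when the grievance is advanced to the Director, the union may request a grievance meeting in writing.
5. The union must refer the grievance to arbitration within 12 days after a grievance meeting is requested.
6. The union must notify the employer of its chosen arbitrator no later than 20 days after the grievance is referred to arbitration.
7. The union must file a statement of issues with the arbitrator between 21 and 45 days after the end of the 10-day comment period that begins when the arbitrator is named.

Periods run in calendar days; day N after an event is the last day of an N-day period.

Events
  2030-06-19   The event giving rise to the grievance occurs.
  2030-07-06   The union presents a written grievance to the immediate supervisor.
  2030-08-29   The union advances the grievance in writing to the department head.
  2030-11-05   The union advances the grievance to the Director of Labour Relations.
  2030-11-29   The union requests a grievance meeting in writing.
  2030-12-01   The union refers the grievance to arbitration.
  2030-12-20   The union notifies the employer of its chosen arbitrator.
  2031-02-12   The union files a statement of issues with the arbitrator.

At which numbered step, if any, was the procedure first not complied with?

Step 1 — counting 20 days from 2030-06-19 (when the grieved event occurs) gives a deadline of 2030-07-09; 2030-07-06 is within that limit.
Step 2 — must wait 19 days from 2030-08-09 (end of the 34-day waiting period, which began when the written grievance is presented to the supervisor on 2030-07-06), so not before 2030-08-28; done 2030-08-29, after the minimum wait.
Step 3 — 24 and 69 days from 2030-08-29 (when the grievance is advanced to the department head) are 2030-09-22 and 2030-11-06 respectively; done 2030-11-05 — within the window.
Step 4 — must wait 25 days from 2030-11-12 (end of the 7-day review period, which began when the grievance is advanced to the Director on 2030-11-05), so not before 2030-12-07; acted on 2030-11-29, 8 days prematurely.
The procedure was therefore not followed at step 4.

Step 4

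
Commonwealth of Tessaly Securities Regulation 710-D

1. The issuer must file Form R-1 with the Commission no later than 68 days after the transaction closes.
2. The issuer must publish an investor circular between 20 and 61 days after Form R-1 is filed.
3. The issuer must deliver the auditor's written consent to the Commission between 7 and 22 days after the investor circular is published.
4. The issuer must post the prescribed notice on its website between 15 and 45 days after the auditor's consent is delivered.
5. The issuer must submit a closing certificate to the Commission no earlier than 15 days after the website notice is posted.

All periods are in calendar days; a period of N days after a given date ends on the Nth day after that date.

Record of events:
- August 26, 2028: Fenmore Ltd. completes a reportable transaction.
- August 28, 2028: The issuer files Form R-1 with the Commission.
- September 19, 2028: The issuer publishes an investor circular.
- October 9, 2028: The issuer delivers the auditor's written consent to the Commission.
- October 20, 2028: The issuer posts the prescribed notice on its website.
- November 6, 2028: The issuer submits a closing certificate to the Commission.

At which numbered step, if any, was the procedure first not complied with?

Step 1: 68 days after August 26, 2028 (when the transaction closes) is November 2, 2028; August 28, 2028 is within that limit.
Step 2: the window is 20–61 days after August 28, 2028 (when Form R-1 is filed), so September 17, 2028 through October 28, 2028; done September 19, 2028, which is between those dates.
Step 3: the window is 7–22 days after September 19, 2028 (when the investor circular is published), so September 26, 2028 through October 11, 2028; October 9, 2028 falls inside that range.
Step 4: the window is 15–45 days after October 9, 2028 (when the auditor's consent is delivered), so October 24, 2028 through November 23, 2028; October 20, 2028 is 4 days too early.

Step 4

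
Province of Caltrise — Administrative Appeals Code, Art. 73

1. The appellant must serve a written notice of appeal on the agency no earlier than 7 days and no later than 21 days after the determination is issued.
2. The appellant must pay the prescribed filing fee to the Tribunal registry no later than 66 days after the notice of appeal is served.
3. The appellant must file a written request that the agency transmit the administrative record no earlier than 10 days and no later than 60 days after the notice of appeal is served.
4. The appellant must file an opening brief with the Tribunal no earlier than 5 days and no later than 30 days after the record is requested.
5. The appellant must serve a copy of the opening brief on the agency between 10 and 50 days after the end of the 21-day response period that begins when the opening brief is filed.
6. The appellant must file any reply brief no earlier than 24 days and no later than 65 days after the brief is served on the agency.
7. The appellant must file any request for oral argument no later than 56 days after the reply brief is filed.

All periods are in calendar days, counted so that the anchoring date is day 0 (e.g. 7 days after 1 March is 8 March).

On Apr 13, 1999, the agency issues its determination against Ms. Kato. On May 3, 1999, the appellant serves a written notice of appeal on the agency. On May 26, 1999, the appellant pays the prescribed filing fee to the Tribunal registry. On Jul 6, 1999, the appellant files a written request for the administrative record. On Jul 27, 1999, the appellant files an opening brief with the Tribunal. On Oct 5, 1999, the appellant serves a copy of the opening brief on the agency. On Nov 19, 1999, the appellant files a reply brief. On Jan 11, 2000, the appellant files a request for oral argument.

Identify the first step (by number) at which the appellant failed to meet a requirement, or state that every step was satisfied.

Step 1: the window is 7–21 days after Apr 13, 1999 (when the determination is issued), so Apr 20, 1999 through May 4, 1999; done May 3, 1999 — within the window.
Step 2: 66 days after May 3, 1999 (when the notice of appeal is served) is Jul 8, 1999; done May 26, 1999 — timely.
Step 3: the window is 10–60 days after May 3, 1999 (when the notice of appeal is served), so May 13, 1999 through Jul 2, 1999; done Jul 6, 1999 — 4 days after the window closed.

Step 3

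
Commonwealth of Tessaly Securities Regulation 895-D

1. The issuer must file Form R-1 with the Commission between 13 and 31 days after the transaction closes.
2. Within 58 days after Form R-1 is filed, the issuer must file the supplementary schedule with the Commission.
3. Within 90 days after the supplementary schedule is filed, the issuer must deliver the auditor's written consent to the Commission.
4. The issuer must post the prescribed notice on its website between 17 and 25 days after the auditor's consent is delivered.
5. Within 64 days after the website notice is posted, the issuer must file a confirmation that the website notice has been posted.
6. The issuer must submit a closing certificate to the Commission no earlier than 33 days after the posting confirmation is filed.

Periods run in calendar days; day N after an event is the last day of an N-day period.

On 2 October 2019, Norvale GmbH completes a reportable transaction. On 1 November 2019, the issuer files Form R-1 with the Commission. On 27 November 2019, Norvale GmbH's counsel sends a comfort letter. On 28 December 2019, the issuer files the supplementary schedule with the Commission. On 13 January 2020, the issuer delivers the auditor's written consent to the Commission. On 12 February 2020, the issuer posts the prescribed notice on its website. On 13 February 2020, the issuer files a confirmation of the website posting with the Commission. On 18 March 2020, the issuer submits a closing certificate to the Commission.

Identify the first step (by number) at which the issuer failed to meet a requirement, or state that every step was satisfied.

(1) the permitted window runs from 2 October 2019 + 13 = 15 October 2019 to 2 October 2019 + 31 = 2 November 2019; 1 November 2019 falls inside that range.
(2) due by 1 November 2019 + 58 days = 29 December 2019; completed 28 December 2019, before the deadline.
(3) due by 28 December 2019 + 90 days = 27 March 2020; completed 13 January 2020, before the deadline.
(4) the permitted window runs from 13 January 2020 + 17 = 30 January 2020 to 13 January 2020 + 25 = 7 February 2020; done 12 February 2020 — 5 days after the window closed.
That is the first point of non-compliance.

Step 4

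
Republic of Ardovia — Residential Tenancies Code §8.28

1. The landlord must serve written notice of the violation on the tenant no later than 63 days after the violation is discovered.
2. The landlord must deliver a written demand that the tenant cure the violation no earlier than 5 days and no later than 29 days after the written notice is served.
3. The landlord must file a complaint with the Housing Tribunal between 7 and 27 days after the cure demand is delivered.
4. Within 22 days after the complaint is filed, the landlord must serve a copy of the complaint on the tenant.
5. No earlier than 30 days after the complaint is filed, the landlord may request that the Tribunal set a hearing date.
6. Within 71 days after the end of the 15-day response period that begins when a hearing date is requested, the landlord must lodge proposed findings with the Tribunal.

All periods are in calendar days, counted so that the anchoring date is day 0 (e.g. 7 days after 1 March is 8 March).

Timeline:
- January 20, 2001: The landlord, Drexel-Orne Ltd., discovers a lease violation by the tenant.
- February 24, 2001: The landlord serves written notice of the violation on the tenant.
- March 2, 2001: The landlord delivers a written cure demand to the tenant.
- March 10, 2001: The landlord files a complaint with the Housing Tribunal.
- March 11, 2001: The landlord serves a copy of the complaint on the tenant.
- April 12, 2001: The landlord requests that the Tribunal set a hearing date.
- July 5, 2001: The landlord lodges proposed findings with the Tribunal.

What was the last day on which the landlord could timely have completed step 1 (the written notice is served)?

Step 1 runs from January 20, 2001, when the violation is discovered. 63 days after January 20, 2001 is March 24, 2001.

March 24, 2001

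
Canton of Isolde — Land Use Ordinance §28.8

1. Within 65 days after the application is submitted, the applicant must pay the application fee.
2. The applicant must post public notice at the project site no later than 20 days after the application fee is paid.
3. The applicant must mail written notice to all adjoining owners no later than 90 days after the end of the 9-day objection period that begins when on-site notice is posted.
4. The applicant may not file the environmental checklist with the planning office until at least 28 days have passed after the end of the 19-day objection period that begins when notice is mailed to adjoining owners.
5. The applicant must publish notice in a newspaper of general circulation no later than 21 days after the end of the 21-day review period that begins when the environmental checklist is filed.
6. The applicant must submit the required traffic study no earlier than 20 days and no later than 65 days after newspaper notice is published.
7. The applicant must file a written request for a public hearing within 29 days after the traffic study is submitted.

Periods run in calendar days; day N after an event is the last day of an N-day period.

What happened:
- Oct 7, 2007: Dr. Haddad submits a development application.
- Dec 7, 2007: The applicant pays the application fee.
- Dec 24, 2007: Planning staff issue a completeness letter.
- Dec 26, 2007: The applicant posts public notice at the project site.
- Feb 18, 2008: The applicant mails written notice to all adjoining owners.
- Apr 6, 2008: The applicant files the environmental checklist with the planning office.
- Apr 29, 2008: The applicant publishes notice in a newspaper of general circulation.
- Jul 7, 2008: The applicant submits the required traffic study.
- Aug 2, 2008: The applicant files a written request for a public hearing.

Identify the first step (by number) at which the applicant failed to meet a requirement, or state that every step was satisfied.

Step 1: 65 days after Oct 7, 2007 (when the application is submitted) is Dec 11, 2007; done Dec 7, 2007 — timely.
Step 2: 20 days after Dec 7, 2007 (when the application fee is paid) is Dec 27, 2007; completed Dec 26, 2007, before the deadline.
Step 3: 90 days after Jan 4, 2008 (end of the 9-day objection period, which began when on-site notice is posted on Dec 26, 2007) is Apr 3, 2008; done Feb 18, 2008 — timely.
Step 4: the earliest permitted date is 28 days after Mar 8, 2008 (end of the 19-day objection period, which began when notice is mailed to adjoining owners on Feb 18, 2008), i.e. Apr 5, 2008; done Apr 6, 2008 — permitted.
Step 5: 21 days after Apr 27, 2008 (end of the 21-day review period, which began when the environmental checklist is filed on Apr 6, 2008) is May 18, 2008; Apr 29, 2008 is within that limit.
Step 6: the window is 20–65 days after Apr 29, 2008 (when newspaper notice is published), so May 19, 2008 through Jul 3, 2008; done Jul 7, 2008 — 4 days after the window closed.
The procedure was therefore not followed at step 6.

Step 6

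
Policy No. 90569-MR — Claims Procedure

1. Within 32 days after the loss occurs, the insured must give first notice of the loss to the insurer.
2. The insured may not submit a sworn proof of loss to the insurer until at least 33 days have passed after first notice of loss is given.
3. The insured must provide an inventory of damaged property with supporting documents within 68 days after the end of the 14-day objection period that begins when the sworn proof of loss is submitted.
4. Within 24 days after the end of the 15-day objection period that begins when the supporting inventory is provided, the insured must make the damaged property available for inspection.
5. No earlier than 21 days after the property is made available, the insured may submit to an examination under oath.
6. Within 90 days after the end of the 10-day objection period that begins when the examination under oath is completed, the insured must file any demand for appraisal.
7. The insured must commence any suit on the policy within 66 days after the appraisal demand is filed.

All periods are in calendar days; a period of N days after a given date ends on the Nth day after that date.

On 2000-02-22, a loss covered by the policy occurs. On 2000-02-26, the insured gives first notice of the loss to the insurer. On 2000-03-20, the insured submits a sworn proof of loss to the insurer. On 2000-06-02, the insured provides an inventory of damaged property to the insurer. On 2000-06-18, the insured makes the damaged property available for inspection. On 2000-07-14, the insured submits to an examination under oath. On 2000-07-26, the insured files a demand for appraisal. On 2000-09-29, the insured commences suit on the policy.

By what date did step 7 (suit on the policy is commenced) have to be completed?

2000-09-30

Step 7 runs from 2000-07-26, when the appraisal demand is filed. 66 days after 2000-07-26 is 2000-09-30.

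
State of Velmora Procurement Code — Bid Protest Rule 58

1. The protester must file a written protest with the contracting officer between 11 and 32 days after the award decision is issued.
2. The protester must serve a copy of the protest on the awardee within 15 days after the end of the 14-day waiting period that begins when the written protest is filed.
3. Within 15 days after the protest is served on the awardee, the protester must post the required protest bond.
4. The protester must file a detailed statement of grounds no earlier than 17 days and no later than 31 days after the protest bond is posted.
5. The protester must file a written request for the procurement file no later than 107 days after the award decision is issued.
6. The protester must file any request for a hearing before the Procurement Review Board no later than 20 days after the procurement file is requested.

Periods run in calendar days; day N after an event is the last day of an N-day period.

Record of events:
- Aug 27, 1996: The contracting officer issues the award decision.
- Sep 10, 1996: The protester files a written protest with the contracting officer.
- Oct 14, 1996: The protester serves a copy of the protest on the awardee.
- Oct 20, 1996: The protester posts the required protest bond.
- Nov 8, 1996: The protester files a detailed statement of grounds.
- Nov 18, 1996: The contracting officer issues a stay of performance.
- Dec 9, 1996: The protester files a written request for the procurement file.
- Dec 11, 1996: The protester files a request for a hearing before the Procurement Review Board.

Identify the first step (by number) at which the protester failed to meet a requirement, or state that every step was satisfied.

(1) the permitted window runs from Aug 27, 1996 + 11 = Sep 7, 1996 to Aug 27, 1996 + 32 = Sep 28, 1996; done Sep 10, 1996 — within the window.
(2) due by Sep 24, 1996 + 15 days = Oct 9, 1996; not done until Oct 14, 1996, 5 days after the deadline.
The procedure was therefore not followed at step 2.

Step 2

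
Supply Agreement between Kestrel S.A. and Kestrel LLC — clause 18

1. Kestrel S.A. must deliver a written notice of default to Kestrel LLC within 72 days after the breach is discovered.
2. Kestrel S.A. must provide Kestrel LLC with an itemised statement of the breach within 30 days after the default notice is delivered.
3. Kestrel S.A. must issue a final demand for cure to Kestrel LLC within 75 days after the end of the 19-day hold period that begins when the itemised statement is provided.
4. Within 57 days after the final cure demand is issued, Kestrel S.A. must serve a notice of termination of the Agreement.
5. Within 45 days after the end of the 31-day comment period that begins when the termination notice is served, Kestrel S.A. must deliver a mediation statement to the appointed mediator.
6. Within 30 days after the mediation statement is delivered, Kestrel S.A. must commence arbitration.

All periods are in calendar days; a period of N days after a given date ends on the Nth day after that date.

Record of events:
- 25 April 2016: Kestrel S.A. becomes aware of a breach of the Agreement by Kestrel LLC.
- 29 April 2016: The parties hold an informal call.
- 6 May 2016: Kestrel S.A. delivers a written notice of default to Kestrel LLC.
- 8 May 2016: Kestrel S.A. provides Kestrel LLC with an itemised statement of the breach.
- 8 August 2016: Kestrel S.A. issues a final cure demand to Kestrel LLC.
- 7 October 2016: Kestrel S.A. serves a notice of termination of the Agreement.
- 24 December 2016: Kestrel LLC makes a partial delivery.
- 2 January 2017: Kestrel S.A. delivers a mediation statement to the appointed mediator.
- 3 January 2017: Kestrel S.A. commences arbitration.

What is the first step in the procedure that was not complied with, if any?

Step 1: 72 days after 25 April 2016 (when the breach is discovered) is 6 July 2016; completed 6 May 2016, before the deadline.
Step 2: 30 days after 6 May 2016 (when the default notice is delivered) is 5 June 2016; done 8 May 2016 — timely.
Step 3: 75 days after 27 May 2016 (end of the 19-day hold period, which began when the itemised statement is provided on 8 May 2016) is 10 August 2016; completed 8 August 2016, before the deadline.
Step 4: 57 days after 8 August 2016 (when the final cure demand is issued) is 4 October 2016; not done until 7 October 2016, 3 days after the deadline.
No need to go further; step 4 was not satisfied.

Step 4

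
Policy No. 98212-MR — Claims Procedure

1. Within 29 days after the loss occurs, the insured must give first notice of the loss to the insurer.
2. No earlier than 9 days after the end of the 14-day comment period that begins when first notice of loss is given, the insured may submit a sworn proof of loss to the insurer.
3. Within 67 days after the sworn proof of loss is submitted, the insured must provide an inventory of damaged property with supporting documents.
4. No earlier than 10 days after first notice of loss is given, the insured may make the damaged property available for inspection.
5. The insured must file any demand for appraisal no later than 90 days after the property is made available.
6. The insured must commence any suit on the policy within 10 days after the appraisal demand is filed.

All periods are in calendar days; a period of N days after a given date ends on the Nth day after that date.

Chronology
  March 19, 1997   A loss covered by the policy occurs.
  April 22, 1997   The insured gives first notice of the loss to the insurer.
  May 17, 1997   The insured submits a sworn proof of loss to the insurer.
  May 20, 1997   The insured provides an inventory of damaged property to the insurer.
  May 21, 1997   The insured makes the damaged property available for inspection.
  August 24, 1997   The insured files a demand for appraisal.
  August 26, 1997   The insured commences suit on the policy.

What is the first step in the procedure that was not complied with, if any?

Step 1

Step 1 — counting 29 days from March 19, 1997 (when the loss occurs) gives a deadline of April 17, 1997; done April 22, 1997 — 5 days late.
That is the first point of non-compliance.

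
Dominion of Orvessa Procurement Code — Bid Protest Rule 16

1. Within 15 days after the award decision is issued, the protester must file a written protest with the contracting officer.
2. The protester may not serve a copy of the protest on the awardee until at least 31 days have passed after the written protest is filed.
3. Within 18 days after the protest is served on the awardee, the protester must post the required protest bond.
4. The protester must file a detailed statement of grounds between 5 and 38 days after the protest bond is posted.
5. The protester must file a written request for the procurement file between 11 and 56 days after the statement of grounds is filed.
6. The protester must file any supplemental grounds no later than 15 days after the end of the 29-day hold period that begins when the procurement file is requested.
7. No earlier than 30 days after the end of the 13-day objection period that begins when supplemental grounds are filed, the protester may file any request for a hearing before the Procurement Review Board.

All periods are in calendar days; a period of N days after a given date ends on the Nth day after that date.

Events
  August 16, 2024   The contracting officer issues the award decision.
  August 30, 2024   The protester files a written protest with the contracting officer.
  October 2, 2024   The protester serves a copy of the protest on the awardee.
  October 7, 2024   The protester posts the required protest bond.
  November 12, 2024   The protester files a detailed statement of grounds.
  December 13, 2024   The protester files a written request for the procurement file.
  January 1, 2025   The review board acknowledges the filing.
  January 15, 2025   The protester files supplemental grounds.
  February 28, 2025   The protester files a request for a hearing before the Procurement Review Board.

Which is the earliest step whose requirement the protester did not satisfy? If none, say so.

None — every step was satisfied

Step 1: 15 days after August 16, 2024 (when the award decision is issued) is August 31, 2024; done August 30, 2024 — timely.
Step 2: the earliest permitted date is 31 days after August 30, 2024 (when the written protest is filed), i.e. September 30, 2024; October 2, 2024 is on or after that date.
Step 3: 18 days after October 2, 2024 (when the protest is served on the awardee) is October 20, 2024; completed October 7, 2024, before the deadline.
Step 4: the window is 5–38 days after October 7, 2024 (when the protest bond is posted), so October 12, 2024 through November 14, 2024; done November 12, 2024 — within the window.
Step 5: the window is 11–56 days after November 12, 2024 (when the statement of grounds is filed), so November 23, 2024 through January 7, 2025; December 13, 2024 falls inside that range.
Step 6: 15 days after January 11, 2025 (end of the 29-day hold period, which began when the procurement file is requested on December 13, 2024) is January 26, 2025; January 15, 2025 is within that limit.
Step 7: the earliest permitted date is 30 days after January 28, 2025 (end of the 13-day objection period, which began when supplemental grounds are filed on January 15, 2025), i.e. February 27, 2025; February 28, 2025 is on or after that date.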